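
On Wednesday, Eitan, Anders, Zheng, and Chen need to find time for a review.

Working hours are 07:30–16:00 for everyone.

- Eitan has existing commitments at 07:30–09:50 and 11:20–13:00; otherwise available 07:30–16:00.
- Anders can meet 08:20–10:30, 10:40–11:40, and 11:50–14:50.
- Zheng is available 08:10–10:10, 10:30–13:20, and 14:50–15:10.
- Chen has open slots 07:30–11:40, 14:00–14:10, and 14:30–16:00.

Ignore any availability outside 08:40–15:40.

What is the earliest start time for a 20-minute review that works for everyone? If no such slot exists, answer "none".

Eitan free within 07:30–16:00: 09:50–11:20, 13:00–16:00.
Eitan ∩ Anders: 09:50–10:30, 10:40–11:20, 13:00–14:50.
Eitan ∩ Anders ∩ Zheng: 09:50–10:10, 10:40–11:20, 13:00–13:20.
Eitan ∩ Anders ∩ Zheng ∩ Chen: 09:50–10:10, 10:40–11:20.
Restricted to 08:40–15:40: 09:50–10:10, 10:40–11:20.
Windows ≥ 20 min: 09:50–10:10, 10:40–11:20.
Earliest such window starts at 09:50.

09:50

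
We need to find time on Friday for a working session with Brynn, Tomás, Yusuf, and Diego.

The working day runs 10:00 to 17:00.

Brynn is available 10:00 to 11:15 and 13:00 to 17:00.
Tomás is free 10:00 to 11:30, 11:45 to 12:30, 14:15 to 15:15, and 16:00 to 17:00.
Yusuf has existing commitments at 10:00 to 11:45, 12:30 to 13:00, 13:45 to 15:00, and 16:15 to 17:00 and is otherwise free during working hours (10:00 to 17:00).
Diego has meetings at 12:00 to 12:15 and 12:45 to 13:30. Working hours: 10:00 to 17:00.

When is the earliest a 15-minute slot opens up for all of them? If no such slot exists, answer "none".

Yusuf free within 10:00–17:00: 11:45–12:30, 13:00–13:45, 15:00–16:15.
Diego free within 10:00–17:00: 10:00–12:00, 12:15–12:45, 13:30–17:00.
Brynn ∩ Tomás: 10:00–11:15, 14:15–15:15, 16:00–17:00.
Brynn ∩ Tomás ∩ Yusuf: 15:00–15:15, 16:00–16:15.
Brynn ∩ Tomás ∩ Yusuf ∩ Diego: 15:00–15:15, 16:00–16:15.
Windows ≥ 15 min: 15:00–15:15, 16:00–16:15.
Earliest such window starts at 15:00.

15:00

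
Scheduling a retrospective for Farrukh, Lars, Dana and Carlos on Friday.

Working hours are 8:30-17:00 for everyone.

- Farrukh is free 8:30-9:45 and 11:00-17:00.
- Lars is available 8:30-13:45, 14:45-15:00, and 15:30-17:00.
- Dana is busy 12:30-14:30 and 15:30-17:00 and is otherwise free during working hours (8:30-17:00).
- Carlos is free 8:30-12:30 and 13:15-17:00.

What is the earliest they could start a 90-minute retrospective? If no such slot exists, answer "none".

Dana free within 08:30–17:00: 08:30–12:30, 14:30–15:30.
Farrukh ∩ Lars: 08:30–09:45, 11:00–13:45, 14:45–15:00, 15:30–17:00.
Farrukh ∩ Lars ∩ Dana: 08:30–09:45, 11:00–12:30, 14:45–15:00.
Farrukh ∩ Lars ∩ Dana ∩ Carlos: 08:30–09:45, 11:00–12:30, 14:45–15:00.
Windows ≥ 90 min: 11:00–12:30.
Earliest such window starts at 11:00.

11:00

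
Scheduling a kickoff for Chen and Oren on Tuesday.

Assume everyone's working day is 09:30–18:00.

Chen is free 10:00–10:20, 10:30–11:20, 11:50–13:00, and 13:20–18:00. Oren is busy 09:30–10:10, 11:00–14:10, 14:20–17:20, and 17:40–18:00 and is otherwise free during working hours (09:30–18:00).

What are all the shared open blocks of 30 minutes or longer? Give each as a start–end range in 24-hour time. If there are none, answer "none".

10:30–11:00

Oren free within 09:30–18:00: 10:10–11:00, 14:10–14:20, 17:20–17:40.
Chen ∩ Oren: 10:10–10:20, 10:30–11:00, 14:10–14:20, 17:20–17:40.
Windows ≥ 30 min: 10:30–11:00.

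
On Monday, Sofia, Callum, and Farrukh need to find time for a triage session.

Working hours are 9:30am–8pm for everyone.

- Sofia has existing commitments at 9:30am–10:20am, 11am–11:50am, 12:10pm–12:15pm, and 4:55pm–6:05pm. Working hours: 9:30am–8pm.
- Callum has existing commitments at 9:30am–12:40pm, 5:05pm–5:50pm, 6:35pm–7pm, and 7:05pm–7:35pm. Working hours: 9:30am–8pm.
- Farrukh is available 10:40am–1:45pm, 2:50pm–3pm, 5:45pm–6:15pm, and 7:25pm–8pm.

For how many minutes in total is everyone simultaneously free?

Sofia free within 09:30–20:00: 10:20–11:00, 11:50–12:10, 12:15–16:55, 18:05–20:00.
Callum free within 09:30–20:00: 12:40–17:05, 17:50–18:35, 19:00–19:05, 19:35–20:00.
Sofia ∩ Callum: 12:40–16:55, 18:05–18:35, 19:00–19:05, 19:35–20:00.
Sofia ∩ Callum ∩ Farrukh: 12:40–13:45, 14:50–15:00, 18:05–18:15, 19:35–20:00.
Total common minutes: 65 + 10 + 10 + 25 = 110.

110 minutes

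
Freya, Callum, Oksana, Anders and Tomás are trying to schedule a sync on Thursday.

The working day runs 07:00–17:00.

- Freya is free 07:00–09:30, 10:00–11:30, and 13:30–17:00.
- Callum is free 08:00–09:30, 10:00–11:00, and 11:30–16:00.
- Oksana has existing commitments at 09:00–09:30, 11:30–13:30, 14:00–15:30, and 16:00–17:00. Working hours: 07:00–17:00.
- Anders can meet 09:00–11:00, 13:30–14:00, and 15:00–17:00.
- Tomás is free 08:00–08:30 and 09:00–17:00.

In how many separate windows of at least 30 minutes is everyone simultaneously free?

Oksana free within 07:00–17:00: 07:00–09:00, 09:30–11:30, 13:30–14:00, 15:30–16:00.
Freya ∩ Callum: 08:00–09:30, 10:00–11:00, 13:30–16:00.
Freya ∩ Callum ∩ Oksana: 08:00–09:00, 10:00–11:00, 13:30–14:00, 15:30–16:00.
Freya ∩ Callum ∩ Oksana ∩ Anders: 10:00–11:00, 13:30–14:00, 15:30–16:00.
Freya ∩ Callum ∩ Oksana ∩ Anders ∩ Tomás: 10:00–11:00, 13:30–14:00, 15:30–16:00.
Windows ≥ 30 min: 10:00–11:00, 13:30–14:00, 15:30–16:00.
That's 3 windows.

3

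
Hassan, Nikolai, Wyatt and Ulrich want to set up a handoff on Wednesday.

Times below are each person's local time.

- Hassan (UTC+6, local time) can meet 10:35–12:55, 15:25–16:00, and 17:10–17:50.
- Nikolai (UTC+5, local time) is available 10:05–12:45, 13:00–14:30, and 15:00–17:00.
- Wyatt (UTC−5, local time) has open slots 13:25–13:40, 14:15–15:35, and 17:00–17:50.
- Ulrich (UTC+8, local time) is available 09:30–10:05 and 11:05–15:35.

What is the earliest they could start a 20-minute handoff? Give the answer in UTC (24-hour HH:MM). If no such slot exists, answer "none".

Hassan → UTC: 04:35–06:55, 09:25–10:00, 11:10–11:50.
Nikolai → UTC: 05:05–07:45, 08:00–09:30, 10:00–12:00.
Wyatt → UTC: 18:25–18:40, 19:15–20:35, 22:00–22:50.
Ulrich → UTC: 01:30–02:05, 03:05–07:35.
Hassan ∩ Nikolai: 05:05–06:55, 09:25–09:30, 11:10–11:50.
Hassan ∩ Nikolai ∩ Wyatt: (none).
Hassan ∩ Nikolai ∩ Wyatt ∩ Ulrich: (none).
Windows ≥ 20 min: (none).

none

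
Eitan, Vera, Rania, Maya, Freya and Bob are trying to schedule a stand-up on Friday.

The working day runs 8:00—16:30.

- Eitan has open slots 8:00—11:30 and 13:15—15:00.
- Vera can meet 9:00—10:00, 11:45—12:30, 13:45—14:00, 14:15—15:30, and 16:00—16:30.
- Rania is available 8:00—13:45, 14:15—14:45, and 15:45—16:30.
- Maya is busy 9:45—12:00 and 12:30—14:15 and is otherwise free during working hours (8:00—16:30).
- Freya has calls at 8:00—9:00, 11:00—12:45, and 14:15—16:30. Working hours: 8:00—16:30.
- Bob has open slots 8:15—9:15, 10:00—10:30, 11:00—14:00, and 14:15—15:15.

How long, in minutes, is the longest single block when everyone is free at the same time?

Maya free within 08:00–16:30: 08:00–09:45, 12:00–12:30, 14:15–16:30.
Freya free within 08:00–16:30: 09:00–11:00, 12:45–14:15.
Eitan ∩ Vera: 09:00–10:00, 13:45–14:00, 14:15–15:00.
Eitan ∩ Vera ∩ Rania: 09:00–10:00, 14:15–14:45.
Eitan ∩ Vera ∩ Rania ∩ Maya: 09:00–09:45, 14:15–14:45.
Eitan ∩ Vera ∩ Rania ∩ Maya ∩ Freya: 09:00–09:45.
Eitan ∩ Vera ∩ Rania ∩ Maya ∩ Freya ∩ Bob: 09:00–09:15.
Single common window of 15 minutes.

15 minutes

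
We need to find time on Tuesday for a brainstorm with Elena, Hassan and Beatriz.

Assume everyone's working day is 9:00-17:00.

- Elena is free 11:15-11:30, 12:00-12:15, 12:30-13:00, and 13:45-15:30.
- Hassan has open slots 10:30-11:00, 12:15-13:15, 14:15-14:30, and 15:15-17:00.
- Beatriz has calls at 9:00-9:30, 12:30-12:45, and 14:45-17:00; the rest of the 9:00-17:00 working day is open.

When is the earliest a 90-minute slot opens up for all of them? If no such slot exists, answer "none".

none

Beatriz free within 09:00–17:00: 09:30–12:30, 12:45–14:45.
Elena ∩ Hassan: 12:30–13:00, 14:15–14:30, 15:15–15:30.
Elena ∩ Hassan ∩ Beatriz: 12:45–13:00, 14:15–14:30.
Windows ≥ 90 min: (none).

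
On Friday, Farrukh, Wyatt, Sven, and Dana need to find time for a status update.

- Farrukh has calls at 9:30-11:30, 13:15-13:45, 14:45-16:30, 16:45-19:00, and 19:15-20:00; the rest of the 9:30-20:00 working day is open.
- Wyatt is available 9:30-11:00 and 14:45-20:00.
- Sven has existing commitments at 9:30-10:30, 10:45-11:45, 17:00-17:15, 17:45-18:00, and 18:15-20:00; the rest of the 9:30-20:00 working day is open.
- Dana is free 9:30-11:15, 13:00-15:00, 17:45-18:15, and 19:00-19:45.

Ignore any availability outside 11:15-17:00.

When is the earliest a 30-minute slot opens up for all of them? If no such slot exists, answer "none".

none

Farrukh free within 09:30–20:00: 11:30–13:15, 13:45–14:45, 16:30–16:45, 19:00–19:15.
Sven free within 09:30–20:00: 10:30–10:45, 11:45–17:00, 17:15–17:45, 18:00–18:15.
Farrukh ∩ Wyatt: 16:30–16:45, 19:00–19:15.
Farrukh ∩ Wyatt ∩ Sven: 16:30–16:45.
Farrukh ∩ Wyatt ∩ Sven ∩ Dana: (none).
Restricted to 11:15–17:00: (none).
Windows ≥ 30 min: (none).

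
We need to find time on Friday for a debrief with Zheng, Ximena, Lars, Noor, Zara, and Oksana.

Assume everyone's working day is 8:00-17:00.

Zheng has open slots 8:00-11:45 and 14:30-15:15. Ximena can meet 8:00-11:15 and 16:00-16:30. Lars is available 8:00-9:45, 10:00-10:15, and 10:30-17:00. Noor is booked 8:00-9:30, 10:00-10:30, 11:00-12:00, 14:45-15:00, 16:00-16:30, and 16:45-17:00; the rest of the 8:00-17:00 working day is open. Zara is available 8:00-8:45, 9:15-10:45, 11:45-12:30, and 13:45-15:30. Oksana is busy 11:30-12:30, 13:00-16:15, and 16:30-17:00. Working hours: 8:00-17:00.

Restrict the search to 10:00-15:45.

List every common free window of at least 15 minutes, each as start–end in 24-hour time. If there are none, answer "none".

10:30–10:45

Noor free within 08:00–17:00: 09:30–10:00, 10:30–11:00, 12:00–14:45, 15:00–16:00, 16:30–16:45.
Oksana free within 08:00–17:00: 08:00–11:30, 12:30–13:00, 16:15–16:30.
Zheng ∩ Ximena: 08:00–11:15.
Zheng ∩ Ximena ∩ Lars: 08:00–09:45, 10:00–10:15, 10:30–11:15.
Zheng ∩ Ximena ∩ Lars ∩ Noor: 09:30–09:45, 10:30–11:00.
Zheng ∩ Ximena ∩ Lars ∩ Noor ∩ Zara: 09:30–09:45, 10:30–10:45.
Zheng ∩ Ximena ∩ Lars ∩ Noor ∩ Zara ∩ Oksana: 09:30–09:45, 10:30–10:45.
Restricted to 10:00–15:45: 10:30–10:45.
Windows ≥ 15 min: 10:30–10:45.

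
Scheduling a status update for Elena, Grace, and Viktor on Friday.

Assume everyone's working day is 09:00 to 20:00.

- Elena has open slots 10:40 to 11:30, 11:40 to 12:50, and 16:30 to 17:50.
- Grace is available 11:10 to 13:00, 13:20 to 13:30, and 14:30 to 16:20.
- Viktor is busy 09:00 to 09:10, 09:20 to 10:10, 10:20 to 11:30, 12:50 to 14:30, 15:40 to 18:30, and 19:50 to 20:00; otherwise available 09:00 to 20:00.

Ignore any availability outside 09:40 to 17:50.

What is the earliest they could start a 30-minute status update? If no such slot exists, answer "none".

11:40

Viktor free within 09:00–20:00: 09:10–09:20, 10:10–10:20, 11:30–12:50, 14:30–15:40, 18:30–19:50.
Elena ∩ Grace: 11:10–11:30, 11:40–12:50.
Elena ∩ Grace ∩ Viktor: 11:40–12:50.
Restricted to 09:40–17:50: 11:40–12:50.
Windows ≥ 30 min: 11:40–12:50.
Earliest such window starts at 11:40.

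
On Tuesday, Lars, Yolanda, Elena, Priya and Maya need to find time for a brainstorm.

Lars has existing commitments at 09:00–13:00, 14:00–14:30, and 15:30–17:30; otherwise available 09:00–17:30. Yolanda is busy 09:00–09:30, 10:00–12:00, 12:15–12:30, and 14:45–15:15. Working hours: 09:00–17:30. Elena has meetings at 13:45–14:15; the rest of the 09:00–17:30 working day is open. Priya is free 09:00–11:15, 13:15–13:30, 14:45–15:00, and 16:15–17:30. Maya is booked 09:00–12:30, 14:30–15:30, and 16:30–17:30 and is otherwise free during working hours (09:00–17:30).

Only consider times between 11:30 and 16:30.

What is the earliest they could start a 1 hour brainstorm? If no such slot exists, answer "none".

none

Lars free within 09:00–17:30: 13:00–14:00, 14:30–15:30.
Yolanda free within 09:00–17:30: 09:30–10:00, 12:00–12:15, 12:30–14:45, 15:15–17:30.
Elena free within 09:00–17:30: 09:00–13:45, 14:15–17:30.
Maya free within 09:00–17:30: 12:30–14:30, 15:30–16:30.
Lars ∩ Yolanda: 13:00–14:00, 14:30–14:45, 15:15–15:30.
Lars ∩ Yolanda ∩ Elena: 13:00–13:45, 14:30–14:45, 15:15–15:30.
Lars ∩ Yolanda ∩ Elena ∩ Priya: 13:15–13:30.
Lars ∩ Yolanda ∩ Elena ∩ Priya ∩ Maya: 13:15–13:30.
Restricted to 11:30–16:30: 13:15–13:30.
Windows ≥ 60 min: (none).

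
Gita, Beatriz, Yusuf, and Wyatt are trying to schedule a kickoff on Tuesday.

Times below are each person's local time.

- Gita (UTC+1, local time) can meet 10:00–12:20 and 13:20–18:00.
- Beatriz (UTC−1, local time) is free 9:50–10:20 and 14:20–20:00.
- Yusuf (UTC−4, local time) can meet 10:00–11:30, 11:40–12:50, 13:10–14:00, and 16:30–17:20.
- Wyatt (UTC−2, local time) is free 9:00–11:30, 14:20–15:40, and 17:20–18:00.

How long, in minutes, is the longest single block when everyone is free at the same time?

Gita → UTC: 09:00–11:20, 12:20–17:00.
Beatriz → UTC: 10:50–11:20, 15:20–21:00.
Yusuf → UTC: 14:00–15:30, 15:40–16:50, 17:10–18:00, 20:30–21:20.
Wyatt → UTC: 11:00–13:30, 16:20–17:40, 19:20–20:00.
Gita ∩ Beatriz: 10:50–11:20, 15:20–17:00.
Gita ∩ Beatriz ∩ Yusuf: 15:20–15:30, 15:40–16:50.
Gita ∩ Beatriz ∩ Yusuf ∩ Wyatt: 16:20–16:50.
Single common window of 30 minutes.

30 minutes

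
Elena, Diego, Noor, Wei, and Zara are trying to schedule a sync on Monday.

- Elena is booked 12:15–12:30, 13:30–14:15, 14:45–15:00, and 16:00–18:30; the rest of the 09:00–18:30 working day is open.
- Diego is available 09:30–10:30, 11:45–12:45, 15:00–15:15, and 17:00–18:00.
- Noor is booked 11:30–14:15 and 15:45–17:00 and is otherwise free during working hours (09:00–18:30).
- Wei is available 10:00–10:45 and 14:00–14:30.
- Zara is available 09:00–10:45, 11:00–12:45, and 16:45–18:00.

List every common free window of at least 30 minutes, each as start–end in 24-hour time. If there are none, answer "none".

10:00–10:30

Elena free within 09:00–18:30: 09:00–12:15, 12:30–13:30, 14:15–14:45, 15:00–16:00.
Noor free within 09:00–18:30: 09:00–11:30, 14:15–15:45, 17:00–18:30.
Elena ∩ Diego: 09:30–10:30, 11:45–12:15, 12:30–12:45, 15:00–15:15.
Elena ∩ Diego ∩ Noor: 09:30–10:30, 15:00–15:15.
Elena ∩ Diego ∩ Noor ∩ Wei: 10:00–10:30.
Elena ∩ Diego ∩ Noor ∩ Wei ∩ Zara: 10:00–10:30.
Windows ≥ 30 min: 10:00–10:30.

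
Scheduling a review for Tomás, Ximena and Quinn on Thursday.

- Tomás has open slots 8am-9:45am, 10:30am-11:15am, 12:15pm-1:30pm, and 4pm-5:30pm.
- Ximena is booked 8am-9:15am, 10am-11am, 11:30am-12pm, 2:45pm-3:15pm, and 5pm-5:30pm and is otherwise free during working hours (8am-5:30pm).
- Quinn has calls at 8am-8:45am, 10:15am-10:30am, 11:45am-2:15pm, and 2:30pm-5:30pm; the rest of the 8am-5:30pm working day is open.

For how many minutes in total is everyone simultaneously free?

Ximena free within 08:00–17:30: 09:15–10:00, 11:00–11:30, 12:00–14:45, 15:15–17:00.
Quinn free within 08:00–17:30: 08:45–10:15, 10:30–11:45, 14:15–14:30.
Tomás ∩ Ximena: 09:15–09:45, 11:00–11:15, 12:15–13:30, 16:00–17:00.
Tomás ∩ Ximena ∩ Quinn: 09:15–09:45, 11:00–11:15.
Total common minutes: 30 + 15 = 45.

45 minutes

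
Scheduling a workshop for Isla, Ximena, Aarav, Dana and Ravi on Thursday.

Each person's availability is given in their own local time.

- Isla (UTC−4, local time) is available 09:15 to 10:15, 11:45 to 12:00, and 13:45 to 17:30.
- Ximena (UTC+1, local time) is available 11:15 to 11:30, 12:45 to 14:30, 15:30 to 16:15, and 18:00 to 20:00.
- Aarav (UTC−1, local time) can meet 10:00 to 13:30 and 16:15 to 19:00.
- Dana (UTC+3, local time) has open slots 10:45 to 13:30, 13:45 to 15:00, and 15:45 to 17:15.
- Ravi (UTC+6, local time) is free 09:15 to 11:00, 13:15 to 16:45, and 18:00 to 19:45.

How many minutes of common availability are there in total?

Isla → UTC: 13:15–14:15, 15:45–16:00, 17:45–21:30.
Ximena → UTC: 10:15–10:30, 11:45–13:30, 14:30–15:15, 17:00–19:00.
Aarav → UTC: 11:00–14:30, 17:15–20:00.
Dana → UTC: 07:45–10:30, 10:45–12:00, 12:45–14:15.
Ravi → UTC: 03:15–05:00, 07:15–10:45, 12:00–13:45.
Isla ∩ Ximena: 13:15–13:30, 17:45–19:00.
Isla ∩ Ximena ∩ Aarav: 13:15–13:30, 17:45–19:00.
Isla ∩ Ximena ∩ Aarav ∩ Dana: 13:15–13:30.
Isla ∩ Ximena ∩ Aarav ∩ Dana ∩ Ravi: 13:15–13:30.
Total common minutes: 15.

15 minutes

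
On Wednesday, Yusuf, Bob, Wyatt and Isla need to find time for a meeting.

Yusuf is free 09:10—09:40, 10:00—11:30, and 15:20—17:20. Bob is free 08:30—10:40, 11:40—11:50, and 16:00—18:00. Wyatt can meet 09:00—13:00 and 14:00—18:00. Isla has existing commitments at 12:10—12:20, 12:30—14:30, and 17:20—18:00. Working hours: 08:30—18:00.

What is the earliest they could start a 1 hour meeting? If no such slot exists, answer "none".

Isla free within 08:30–18:00: 08:30–12:10, 12:20–12:30, 14:30–17:20.
Yusuf ∩ Bob: 09:10–09:40, 10:00–10:40, 16:00–17:20.
Yusuf ∩ Bob ∩ Wyatt: 09:10–09:40, 10:00–10:40, 16:00–17:20.
Yusuf ∩ Bob ∩ Wyatt ∩ Isla: 09:10–09:40, 10:00–10:40, 16:00–17:20.
Windows ≥ 60 min: 16:00–17:20.
Earliest such window starts at 16:00.

16:00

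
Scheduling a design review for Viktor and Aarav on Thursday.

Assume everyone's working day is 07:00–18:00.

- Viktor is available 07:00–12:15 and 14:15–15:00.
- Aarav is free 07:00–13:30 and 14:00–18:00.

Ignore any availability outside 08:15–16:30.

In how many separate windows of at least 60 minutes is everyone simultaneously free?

1

Viktor ∩ Aarav: 07:00–12:15, 14:15–15:00.
Restricted to 08:15–16:30: 08:15–12:15, 14:15–15:00.
Windows ≥ 60 min: 08:15–12:15.
That's 1 window.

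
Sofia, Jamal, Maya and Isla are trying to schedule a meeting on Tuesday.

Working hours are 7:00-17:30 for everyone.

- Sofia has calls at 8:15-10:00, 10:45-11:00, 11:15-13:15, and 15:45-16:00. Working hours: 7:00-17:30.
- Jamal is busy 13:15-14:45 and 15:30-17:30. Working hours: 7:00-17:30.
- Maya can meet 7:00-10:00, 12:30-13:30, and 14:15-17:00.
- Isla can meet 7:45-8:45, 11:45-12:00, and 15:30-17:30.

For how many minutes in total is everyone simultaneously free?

Sofia free within 07:00–17:30: 07:00–08:15, 10:00–10:45, 11:00–11:15, 13:15–15:45, 16:00–17:30.
Jamal free within 07:00–17:30: 07:00–13:15, 14:45–15:30.
Sofia ∩ Jamal: 07:00–08:15, 10:00–10:45, 11:00–11:15, 14:45–15:30.
Sofia ∩ Jamal ∩ Maya: 07:00–08:15, 14:45–15:30.
Sofia ∩ Jamal ∩ Maya ∩ Isla: 07:45–08:15.
Total common minutes: 30.

30 minutes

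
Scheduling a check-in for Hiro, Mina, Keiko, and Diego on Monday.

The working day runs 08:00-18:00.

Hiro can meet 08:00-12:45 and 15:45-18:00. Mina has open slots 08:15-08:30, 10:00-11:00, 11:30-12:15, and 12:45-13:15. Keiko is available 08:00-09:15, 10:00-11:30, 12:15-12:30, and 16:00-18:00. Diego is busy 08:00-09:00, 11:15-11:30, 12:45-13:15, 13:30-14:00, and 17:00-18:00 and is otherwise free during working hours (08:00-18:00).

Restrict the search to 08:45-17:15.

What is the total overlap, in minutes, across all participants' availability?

60 minutes

Diego free within 08:00–18:00: 09:00–11:15, 11:30–12:45, 13:15–13:30, 14:00–17:00.
Hiro ∩ Mina: 08:15–08:30, 10:00–11:00, 11:30–12:15.
Hiro ∩ Mina ∩ Keiko: 08:15–08:30, 10:00–11:00.
Hiro ∩ Mina ∩ Keiko ∩ Diego: 10:00–11:00.
Restricted to 08:45–17:15: 10:00–11:00.
Total common minutes: 60.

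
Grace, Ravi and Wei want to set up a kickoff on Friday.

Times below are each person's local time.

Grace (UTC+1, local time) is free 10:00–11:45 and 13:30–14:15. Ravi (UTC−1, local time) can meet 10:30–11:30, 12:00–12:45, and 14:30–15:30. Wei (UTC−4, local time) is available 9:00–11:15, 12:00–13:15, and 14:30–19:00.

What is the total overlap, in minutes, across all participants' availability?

Grace → UTC: 09:00–10:45, 12:30–13:15.
Ravi → UTC: 11:30–12:30, 13:00–13:45, 15:30–16:30.
Wei → UTC: 13:00–15:15, 16:00–17:15, 18:30–23:00.
Grace ∩ Ravi: 13:00–13:15.
Grace ∩ Ravi ∩ Wei: 13:00–13:15.
Total common minutes: 15.

15 minutes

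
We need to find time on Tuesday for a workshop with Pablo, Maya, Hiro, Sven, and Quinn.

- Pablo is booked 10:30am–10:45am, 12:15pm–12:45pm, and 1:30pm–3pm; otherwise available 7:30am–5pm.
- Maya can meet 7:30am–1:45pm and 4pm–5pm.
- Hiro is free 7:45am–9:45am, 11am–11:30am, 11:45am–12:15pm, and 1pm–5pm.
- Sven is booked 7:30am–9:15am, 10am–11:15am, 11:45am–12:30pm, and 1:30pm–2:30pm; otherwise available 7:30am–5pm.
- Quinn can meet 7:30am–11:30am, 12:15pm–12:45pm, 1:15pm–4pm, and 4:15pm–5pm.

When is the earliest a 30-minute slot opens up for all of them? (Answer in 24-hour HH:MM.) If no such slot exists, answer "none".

Pablo free within 07:30–17:00: 07:30–10:30, 10:45–12:15, 12:45–13:30, 15:00–17:00.
Sven free within 07:30–17:00: 09:15–10:00, 11:15–11:45, 12:30–13:30, 14:30–17:00.
Pablo ∩ Maya: 07:30–10:30, 10:45–12:15, 12:45–13:30, 16:00–17:00.
Pablo ∩ Maya ∩ Hiro: 07:45–09:45, 11:00–11:30, 11:45–12:15, 13:00–13:30, 16:00–17:00.
Pablo ∩ Maya ∩ Hiro ∩ Sven: 09:15–09:45, 11:15–11:30, 13:00–13:30, 16:00–17:00.
Pablo ∩ Maya ∩ Hiro ∩ Sven ∩ Quinn: 09:15–09:45, 11:15–11:30, 13:15–13:30, 16:15–17:00.
Windows ≥ 30 min: 09:15–09:45, 16:15–17:00.
Earliest such window starts at 09:15.

09:15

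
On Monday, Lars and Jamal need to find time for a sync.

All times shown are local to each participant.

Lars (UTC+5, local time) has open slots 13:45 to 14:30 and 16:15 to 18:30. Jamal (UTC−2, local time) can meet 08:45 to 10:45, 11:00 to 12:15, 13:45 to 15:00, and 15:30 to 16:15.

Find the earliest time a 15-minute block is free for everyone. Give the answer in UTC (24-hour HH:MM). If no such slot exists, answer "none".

11:15

Lars → UTC: 08:45–09:30, 11:15–13:30.
Jamal → UTC: 10:45–12:45, 13:00–14:15, 15:45–17:00, 17:30–18:15.
Lars ∩ Jamal: 11:15–12:45, 13:00–13:30.
Windows ≥ 15 min: 11:15–12:45, 13:00–13:30.
Earliest such window starts at 11:15.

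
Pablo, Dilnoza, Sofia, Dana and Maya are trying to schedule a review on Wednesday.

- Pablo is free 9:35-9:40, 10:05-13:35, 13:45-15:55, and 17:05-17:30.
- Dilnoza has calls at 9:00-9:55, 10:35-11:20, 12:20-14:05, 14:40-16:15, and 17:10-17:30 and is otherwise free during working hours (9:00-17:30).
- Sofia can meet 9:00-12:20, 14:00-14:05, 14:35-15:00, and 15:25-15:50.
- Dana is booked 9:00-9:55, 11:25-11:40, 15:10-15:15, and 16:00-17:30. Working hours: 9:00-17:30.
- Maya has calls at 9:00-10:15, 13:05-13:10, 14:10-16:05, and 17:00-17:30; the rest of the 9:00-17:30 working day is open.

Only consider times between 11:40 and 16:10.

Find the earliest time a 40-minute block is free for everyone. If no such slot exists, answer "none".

11:40

Dilnoza free within 09:00–17:30: 09:55–10:35, 11:20–12:20, 14:05–14:40, 16:15–17:10.
Dana free within 09:00–17:30: 09:55–11:25, 11:40–15:10, 15:15–16:00.
Maya free within 09:00–17:30: 10:15–13:05, 13:10–14:10, 16:05–17:00.
Pablo ∩ Dilnoza: 10:05–10:35, 11:20–12:20, 14:05–14:40, 17:05–17:10.
Pablo ∩ Dilnoza ∩ Sofia: 10:05–10:35, 11:20–12:20, 14:35–14:40.
Pablo ∩ Dilnoza ∩ Sofia ∩ Dana: 10:05–10:35, 11:20–11:25, 11:40–12:20, 14:35–14:40.
Pablo ∩ Dilnoza ∩ Sofia ∩ Dana ∩ Maya: 10:15–10:35, 11:20–11:25, 11:40–12:20.
Restricted to 11:40–16:10: 11:40–12:20.
Windows ≥ 40 min: 11:40–12:20.
Earliest such window starts at 11:40.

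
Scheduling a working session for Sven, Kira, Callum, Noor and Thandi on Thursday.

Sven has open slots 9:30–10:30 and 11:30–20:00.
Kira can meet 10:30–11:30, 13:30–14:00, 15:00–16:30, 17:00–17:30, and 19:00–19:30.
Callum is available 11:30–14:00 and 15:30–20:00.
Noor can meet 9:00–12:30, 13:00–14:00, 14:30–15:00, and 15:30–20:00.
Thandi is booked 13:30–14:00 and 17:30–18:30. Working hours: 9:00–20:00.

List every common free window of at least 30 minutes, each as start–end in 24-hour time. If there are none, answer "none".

15:30–16:30, 17:00–17:30, 19:00–19:30

Thandi free within 09:00–20:00: 09:00–13:30, 14:00–17:30, 18:30–20:00.
Sven ∩ Kira: 13:30–14:00, 15:00–16:30, 17:00–17:30, 19:00–19:30.
Sven ∩ Kira ∩ Callum: 13:30–14:00, 15:30–16:30, 17:00–17:30, 19:00–19:30.
Sven ∩ Kira ∩ Callum ∩ Noor: 13:30–14:00, 15:30–16:30, 17:00–17:30, 19:00–19:30.
Sven ∩ Kira ∩ Callum ∩ Noor ∩ Thandi: 15:30–16:30, 17:00–17:30, 19:00–19:30.
Windows ≥ 30 min: 15:30–16:30, 17:00–17:30, 19:00–19:30.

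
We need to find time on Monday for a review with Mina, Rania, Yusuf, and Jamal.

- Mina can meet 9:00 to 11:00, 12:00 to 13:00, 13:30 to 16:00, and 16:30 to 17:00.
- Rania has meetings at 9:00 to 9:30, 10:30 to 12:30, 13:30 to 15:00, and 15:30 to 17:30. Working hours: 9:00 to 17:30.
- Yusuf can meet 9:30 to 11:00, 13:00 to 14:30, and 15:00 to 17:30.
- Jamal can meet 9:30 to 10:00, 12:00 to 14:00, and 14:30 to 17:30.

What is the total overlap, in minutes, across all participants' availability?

60 minutes

Rania free within 09:00–17:30: 09:30–10:30, 12:30–13:30, 15:00–15:30.
Mina ∩ Rania: 09:30–10:30, 12:30–13:00, 15:00–15:30.
Mina ∩ Rania ∩ Yusuf: 09:30–10:30, 15:00–15:30.
Mina ∩ Rania ∩ Yusuf ∩ Jamal: 09:30–10:00, 15:00–15:30.
Total common minutes: 30 + 30 = 60.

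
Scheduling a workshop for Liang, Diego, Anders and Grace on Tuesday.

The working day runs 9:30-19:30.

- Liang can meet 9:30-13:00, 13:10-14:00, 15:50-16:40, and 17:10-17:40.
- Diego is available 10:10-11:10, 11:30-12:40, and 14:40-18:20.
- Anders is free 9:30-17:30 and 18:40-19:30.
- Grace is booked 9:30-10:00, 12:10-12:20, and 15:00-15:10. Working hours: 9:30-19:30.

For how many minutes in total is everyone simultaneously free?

190 minutes

Grace free within 09:30–19:30: 10:00–12:10, 12:20–15:00, 15:10–19:30.
Liang ∩ Diego: 10:10–11:10, 11:30–12:40, 15:50–16:40, 17:10–17:40.
Liang ∩ Diego ∩ Anders: 10:10–11:10, 11:30–12:40, 15:50–16:40, 17:10–17:30.
Liang ∩ Diego ∩ Anders ∩ Grace: 10:10–11:10, 11:30–12:10, 12:20–12:40, 15:50–16:40, 17:10–17:30.
Total common minutes: 60 + 40 + 20 + 50 + 20 = 190.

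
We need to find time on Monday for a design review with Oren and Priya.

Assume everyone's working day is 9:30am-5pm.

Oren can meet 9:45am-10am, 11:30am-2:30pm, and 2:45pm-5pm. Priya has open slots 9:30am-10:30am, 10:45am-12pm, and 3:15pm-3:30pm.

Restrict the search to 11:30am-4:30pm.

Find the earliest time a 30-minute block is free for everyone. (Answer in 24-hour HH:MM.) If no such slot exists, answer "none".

11:30

Oren ∩ Priya: 09:45–10:00, 11:30–12:00, 15:15–15:30.
Restricted to 11:30–16:30: 11:30–12:00, 15:15–15:30.
Windows ≥ 30 min: 11:30–12:00.
Earliest such window starts at 11:30.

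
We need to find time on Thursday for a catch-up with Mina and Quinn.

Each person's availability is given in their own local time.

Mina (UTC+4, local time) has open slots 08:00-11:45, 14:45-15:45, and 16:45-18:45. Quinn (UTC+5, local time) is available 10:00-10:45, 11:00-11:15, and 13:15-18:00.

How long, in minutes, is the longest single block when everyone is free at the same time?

60 minutes

Mina → UTC: 04:00–07:45, 10:45–11:45, 12:45–14:45.
Quinn → UTC: 05:00–05:45, 06:00–06:15, 08:15–13:00.
Mina ∩ Quinn: 05:00–05:45, 06:00–06:15, 10:45–11:45, 12:45–13:00.
Common window lengths: 45, 15, 60, 15 min; longest is 60.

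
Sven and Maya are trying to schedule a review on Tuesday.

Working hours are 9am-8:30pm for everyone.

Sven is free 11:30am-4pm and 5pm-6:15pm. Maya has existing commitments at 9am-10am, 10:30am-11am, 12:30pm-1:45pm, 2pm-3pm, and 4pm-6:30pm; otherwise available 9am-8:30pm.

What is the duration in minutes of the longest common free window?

60 minutes

Maya free within 09:00–20:30: 10:00–10:30, 11:00–12:30, 13:45–14:00, 15:00–16:00, 18:30–20:30.
Sven ∩ Maya: 11:30–12:30, 13:45–14:00, 15:00–16:00.
Common window lengths: 60, 15, 60 min; longest is 60.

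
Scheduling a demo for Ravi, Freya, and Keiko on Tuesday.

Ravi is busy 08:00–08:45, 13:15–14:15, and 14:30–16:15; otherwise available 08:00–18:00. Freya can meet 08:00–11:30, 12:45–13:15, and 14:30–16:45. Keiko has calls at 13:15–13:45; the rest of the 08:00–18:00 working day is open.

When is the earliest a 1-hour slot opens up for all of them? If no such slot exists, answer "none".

Ravi free within 08:00–18:00: 08:45–13:15, 14:15–14:30, 16:15–18:00.
Keiko free within 08:00–18:00: 08:00–13:15, 13:45–18:00.
Ravi ∩ Freya: 08:45–11:30, 12:45–13:15, 16:15–16:45.
Ravi ∩ Freya ∩ Keiko: 08:45–11:30, 12:45–13:15, 16:15–16:45.
Windows ≥ 60 min: 08:45–11:30.
Earliest such window starts at 08:45.

08:45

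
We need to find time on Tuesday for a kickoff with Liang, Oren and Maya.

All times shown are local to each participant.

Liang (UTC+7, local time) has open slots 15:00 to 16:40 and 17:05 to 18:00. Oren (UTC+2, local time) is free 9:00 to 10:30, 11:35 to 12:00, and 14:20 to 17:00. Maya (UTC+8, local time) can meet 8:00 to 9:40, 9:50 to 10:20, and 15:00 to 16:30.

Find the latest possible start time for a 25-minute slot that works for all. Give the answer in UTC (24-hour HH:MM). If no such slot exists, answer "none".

Liang → UTC: 08:00–09:40, 10:05–11:00.
Oren → UTC: 07:00–08:30, 09:35–10:00, 12:20–15:00.
Maya → UTC: 00:00–01:40, 01:50–02:20, 07:00–08:30.
Liang ∩ Oren: 08:00–08:30, 09:35–09:40.
Liang ∩ Oren ∩ Maya: 08:00–08:30.
Windows ≥ 25 min: 08:00–08:30.
Latest start in the last window 08:00–08:30 is 08:30 − 25 min = 08:05.

08:05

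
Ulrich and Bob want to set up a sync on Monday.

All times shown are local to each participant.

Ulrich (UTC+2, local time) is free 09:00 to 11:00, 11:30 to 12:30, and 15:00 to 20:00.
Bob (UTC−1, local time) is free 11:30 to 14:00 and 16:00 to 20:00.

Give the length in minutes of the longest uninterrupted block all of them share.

Ulrich → UTC: 07:00–09:00, 09:30–10:30, 13:00–18:00.
Bob → UTC: 12:30–15:00, 17:00–21:00.
Ulrich ∩ Bob: 13:00–15:00, 17:00–18:00.
Common window lengths: 120, 60 min; longest is 120.

120 minutes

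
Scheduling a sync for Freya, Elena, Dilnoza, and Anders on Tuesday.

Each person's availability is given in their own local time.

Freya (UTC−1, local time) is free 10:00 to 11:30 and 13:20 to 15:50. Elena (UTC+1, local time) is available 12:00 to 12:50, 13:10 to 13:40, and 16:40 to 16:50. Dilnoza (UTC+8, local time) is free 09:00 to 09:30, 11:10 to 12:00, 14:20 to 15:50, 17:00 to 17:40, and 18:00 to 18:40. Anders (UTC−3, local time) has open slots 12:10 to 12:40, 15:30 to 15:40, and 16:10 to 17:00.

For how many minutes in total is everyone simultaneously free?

0 minutes

Freya → UTC: 11:00–12:30, 14:20–16:50.
Elena → UTC: 11:00–11:50, 12:10–12:40, 15:40–15:50.
Dilnoza → UTC: 01:00–01:30, 03:10–04:00, 06:20–07:50, 09:00–09:40, 10:00–10:40.
Anders → UTC: 15:10–15:40, 18:30–18:40, 19:10–20:00.
Freya ∩ Elena: 11:00–11:50, 12:10–12:30, 15:40–15:50.
Freya ∩ Elena ∩ Dilnoza: (none).
Freya ∩ Elena ∩ Dilnoza ∩ Anders: (none).
Total common minutes: 0.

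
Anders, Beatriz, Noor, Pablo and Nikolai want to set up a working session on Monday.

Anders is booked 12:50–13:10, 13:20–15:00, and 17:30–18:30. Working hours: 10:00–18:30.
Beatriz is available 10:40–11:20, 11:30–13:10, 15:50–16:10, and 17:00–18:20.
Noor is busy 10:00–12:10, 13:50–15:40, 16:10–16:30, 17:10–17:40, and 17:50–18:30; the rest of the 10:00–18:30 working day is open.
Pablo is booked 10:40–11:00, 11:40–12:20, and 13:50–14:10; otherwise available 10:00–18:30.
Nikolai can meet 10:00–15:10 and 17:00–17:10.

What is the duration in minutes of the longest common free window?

Anders free within 10:00–18:30: 10:00–12:50, 13:10–13:20, 15:00–17:30.
Noor free within 10:00–18:30: 12:10–13:50, 15:40–16:10, 16:30–17:10, 17:40–17:50.
Pablo free within 10:00–18:30: 10:00–10:40, 11:00–11:40, 12:20–13:50, 14:10–18:30.
Anders ∩ Beatriz: 10:40–11:20, 11:30–12:50, 15:50–16:10, 17:00–17:30.
Anders ∩ Beatriz ∩ Noor: 12:10–12:50, 15:50–16:10, 17:00–17:10.
Anders ∩ Beatriz ∩ Noor ∩ Pablo: 12:20–12:50, 15:50–16:10, 17:00–17:10.
Anders ∩ Beatriz ∩ Noor ∩ Pablo ∩ Nikolai: 12:20–12:50, 17:00–17:10.
Common window lengths: 30, 10 min; longest is 30.

30 minutes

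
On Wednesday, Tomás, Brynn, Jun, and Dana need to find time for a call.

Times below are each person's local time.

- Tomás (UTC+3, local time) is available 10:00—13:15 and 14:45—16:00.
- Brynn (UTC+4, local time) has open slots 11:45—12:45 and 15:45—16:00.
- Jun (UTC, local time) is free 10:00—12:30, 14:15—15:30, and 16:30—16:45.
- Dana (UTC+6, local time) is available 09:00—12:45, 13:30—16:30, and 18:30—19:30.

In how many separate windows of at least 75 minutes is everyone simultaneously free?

0

Tomás → UTC: 07:00–10:15, 11:45–13:00.
Brynn → UTC: 07:45–08:45, 11:45–12:00.
Jun → UTC: 10:00–12:30, 14:15–15:30, 16:30–16:45.
Dana → UTC: 03:00–06:45, 07:30–10:30, 12:30–13:30.
Tomás ∩ Brynn: 07:45–08:45, 11:45–12:00.
Tomás ∩ Brynn ∩ Jun: 11:45–12:00.
Tomás ∩ Brynn ∩ Jun ∩ Dana: (none).
Windows ≥ 75 min: (none).
That's 0 windows.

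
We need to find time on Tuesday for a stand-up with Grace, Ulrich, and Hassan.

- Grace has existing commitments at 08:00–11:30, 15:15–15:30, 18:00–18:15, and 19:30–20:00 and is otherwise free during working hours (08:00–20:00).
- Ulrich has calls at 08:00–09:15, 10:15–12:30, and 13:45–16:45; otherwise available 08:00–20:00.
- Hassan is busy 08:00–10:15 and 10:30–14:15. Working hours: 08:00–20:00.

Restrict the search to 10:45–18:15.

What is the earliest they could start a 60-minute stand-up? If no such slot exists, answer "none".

Grace free within 08:00–20:00: 11:30–15:15, 15:30–18:00, 18:15–19:30.
Ulrich free within 08:00–20:00: 09:15–10:15, 12:30–13:45, 16:45–20:00.
Hassan free within 08:00–20:00: 10:15–10:30, 14:15–20:00.
Grace ∩ Ulrich: 12:30–13:45, 16:45–18:00, 18:15–19:30.
Grace ∩ Ulrich ∩ Hassan: 16:45–18:00, 18:15–19:30.
Restricted to 10:45–18:15: 16:45–18:00.
Windows ≥ 60 min: 16:45–18:00.
Earliest such window starts at 16:45.

16:45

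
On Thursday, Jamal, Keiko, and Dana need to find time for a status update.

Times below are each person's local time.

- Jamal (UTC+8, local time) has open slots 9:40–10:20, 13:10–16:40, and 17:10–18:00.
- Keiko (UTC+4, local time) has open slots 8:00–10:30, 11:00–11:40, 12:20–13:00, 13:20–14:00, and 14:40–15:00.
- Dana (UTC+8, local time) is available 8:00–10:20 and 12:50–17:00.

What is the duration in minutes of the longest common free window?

Jamal → UTC: 01:40–02:20, 05:10–08:40, 09:10–10:00.
Keiko → UTC: 04:00–06:30, 07:00–07:40, 08:20–09:00, 09:20–10:00, 10:40–11:00.
Dana → UTC: 00:00–02:20, 04:50–09:00.
Jamal ∩ Keiko: 05:10–06:30, 07:00–07:40, 08:20–08:40, 09:20–10:00.
Jamal ∩ Keiko ∩ Dana: 05:10–06:30, 07:00–07:40, 08:20–08:40.
Common window lengths: 80, 40, 20 min; longest is 80.

80 minutes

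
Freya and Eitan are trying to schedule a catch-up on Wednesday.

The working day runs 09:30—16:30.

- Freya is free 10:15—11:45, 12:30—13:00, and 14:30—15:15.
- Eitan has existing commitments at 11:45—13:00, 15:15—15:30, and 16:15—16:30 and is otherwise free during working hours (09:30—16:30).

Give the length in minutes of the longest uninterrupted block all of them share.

90 minutes

Eitan free within 09:30–16:30: 09:30–11:45, 13:00–15:15, 15:30–16:15.
Freya ∩ Eitan: 10:15–11:45, 14:30–15:15.
Common window lengths: 90, 45 min; longest is 90.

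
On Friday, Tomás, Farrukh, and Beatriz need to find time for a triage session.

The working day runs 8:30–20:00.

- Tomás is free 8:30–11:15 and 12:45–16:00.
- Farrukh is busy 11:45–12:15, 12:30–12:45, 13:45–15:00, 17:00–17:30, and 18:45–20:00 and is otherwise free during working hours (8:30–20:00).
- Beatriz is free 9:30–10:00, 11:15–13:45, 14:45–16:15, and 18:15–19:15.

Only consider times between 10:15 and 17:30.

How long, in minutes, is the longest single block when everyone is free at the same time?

Farrukh free within 08:30–20:00: 08:30–11:45, 12:15–12:30, 12:45–13:45, 15:00–17:00, 17:30–18:45.
Tomás ∩ Farrukh: 08:30–11:15, 12:45–13:45, 15:00–16:00.
Tomás ∩ Farrukh ∩ Beatriz: 09:30–10:00, 12:45–13:45, 15:00–16:00.
Restricted to 10:15–17:30: 12:45–13:45, 15:00–16:00.
Common window lengths: 60, 60 min; longest is 60.

60 minutes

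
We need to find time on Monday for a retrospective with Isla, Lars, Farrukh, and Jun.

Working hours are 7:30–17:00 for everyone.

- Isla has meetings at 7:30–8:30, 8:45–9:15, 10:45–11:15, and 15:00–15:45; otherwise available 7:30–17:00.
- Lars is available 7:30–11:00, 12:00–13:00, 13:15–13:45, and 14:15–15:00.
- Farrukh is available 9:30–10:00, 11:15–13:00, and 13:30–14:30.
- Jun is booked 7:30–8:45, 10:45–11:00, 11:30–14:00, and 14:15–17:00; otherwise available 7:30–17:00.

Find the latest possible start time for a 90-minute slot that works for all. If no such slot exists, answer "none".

none

Isla free within 07:30–17:00: 08:30–08:45, 09:15–10:45, 11:15–15:00, 15:45–17:00.
Jun free within 07:30–17:00: 08:45–10:45, 11:00–11:30, 14:00–14:15.
Isla ∩ Lars: 08:30–08:45, 09:15–10:45, 12:00–13:00, 13:15–13:45, 14:15–15:00.
Isla ∩ Lars ∩ Farrukh: 09:30–10:00, 12:00–13:00, 13:30–13:45, 14:15–14:30.
Isla ∩ Lars ∩ Farrukh ∩ Jun: 09:30–10:00.
Windows ≥ 90 min: (none).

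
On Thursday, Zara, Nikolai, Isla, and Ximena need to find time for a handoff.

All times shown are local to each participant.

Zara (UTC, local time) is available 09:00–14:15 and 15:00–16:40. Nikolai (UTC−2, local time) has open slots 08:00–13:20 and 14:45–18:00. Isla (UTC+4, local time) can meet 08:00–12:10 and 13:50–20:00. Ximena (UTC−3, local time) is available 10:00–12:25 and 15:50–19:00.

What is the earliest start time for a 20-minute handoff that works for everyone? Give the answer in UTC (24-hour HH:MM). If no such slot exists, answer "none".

13:00

Zara → UTC: 09:00–14:15, 15:00–16:40.
Nikolai → UTC: 10:00–15:20, 16:45–20:00.
Isla → UTC: 04:00–08:10, 09:50–16:00.
Ximena → UTC: 13:00–15:25, 18:50–22:00.
Zara ∩ Nikolai: 10:00–14:15, 15:00–15:20.
Zara ∩ Nikolai ∩ Isla: 10:00–14:15, 15:00–15:20.
Zara ∩ Nikolai ∩ Isla ∩ Ximena: 13:00–14:15, 15:00–15:20.
Windows ≥ 20 min: 13:00–14:15, 15:00–15:20.
Earliest such window starts at 13:00.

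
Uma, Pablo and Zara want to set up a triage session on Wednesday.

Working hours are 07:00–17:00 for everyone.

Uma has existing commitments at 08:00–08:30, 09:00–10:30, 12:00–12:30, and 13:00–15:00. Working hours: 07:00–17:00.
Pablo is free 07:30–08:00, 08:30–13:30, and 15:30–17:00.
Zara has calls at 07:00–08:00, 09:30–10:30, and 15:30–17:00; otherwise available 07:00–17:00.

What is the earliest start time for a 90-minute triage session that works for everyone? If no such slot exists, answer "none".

10:30

Uma free within 07:00–17:00: 07:00–08:00, 08:30–09:00, 10:30–12:00, 12:30–13:00, 15:00–17:00.
Zara free within 07:00–17:00: 08:00–09:30, 10:30–15:30.
Uma ∩ Pablo: 07:30–08:00, 08:30–09:00, 10:30–12:00, 12:30–13:00, 15:30–17:00.
Uma ∩ Pablo ∩ Zara: 08:30–09:00, 10:30–12:00, 12:30–13:00.
Windows ≥ 90 min: 10:30–12:00.
Earliest such window starts at 10:30.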